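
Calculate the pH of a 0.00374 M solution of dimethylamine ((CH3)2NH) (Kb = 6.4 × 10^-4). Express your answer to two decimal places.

(CH3)2NH + H2O ⇌ (CH3)2NH2+ + OH-
From the ICE table, Kb = x²/(0.00374 − x) = 6.4 × 10^-4.
x is not negligible relative to C₀; solve x² + 0.00064·x − 2.39e-06 = 0.
x = [−0.00064 + √(0.00064² + 9.57e-06)]/2 = 1.26 × 10^-3 M
pOH = 2.90, so pH = 14.00 − pOH = 11.10

pH = 11.10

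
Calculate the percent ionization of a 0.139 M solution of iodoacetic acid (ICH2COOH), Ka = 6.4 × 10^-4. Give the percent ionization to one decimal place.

6.6%

ICH2COOH ⇌ ICH2COO- + H+; let x = [H+] at equilibrium.
Solve x² + 0.00064x − 8.9e-05 = 0 → x = 9.12 × 10^-3 M
% ionization = x/C₀ × 100% = 9.12 × 10^-3/0.139 × 100% = 6.6%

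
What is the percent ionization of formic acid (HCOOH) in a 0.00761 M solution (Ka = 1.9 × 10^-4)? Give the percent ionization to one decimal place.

14.6%

HCOOH ⇌ HCOO- + H+; let x = [H+] at equilibrium.
Ka = x²/(C₀ − x); solving the quadratic gives x = 1.11 × 10^-3 M.
% ionization = x/C₀ × 100% = 1.11 × 10^-3/0.00761 × 100% = 14.6%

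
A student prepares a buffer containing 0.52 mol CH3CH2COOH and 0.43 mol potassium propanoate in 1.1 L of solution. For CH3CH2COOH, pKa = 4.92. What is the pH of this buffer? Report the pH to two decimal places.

pH = pKa + log([A⁻]/[HA]) = 4.92 + log(0.43/0.52)
pH = 4.92 + (-0.083) = 4.84

pH = 4.84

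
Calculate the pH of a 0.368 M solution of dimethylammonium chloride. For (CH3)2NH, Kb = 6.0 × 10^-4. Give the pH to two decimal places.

pH = 5.61

(CH3)2NH2+ is the conjugate acid of the weak base (CH3)2NH.
Ka = Kw/Kb = 1.0×10^-14 / 6.0 × 10^-4 = 1.67 × 10^-11
Ka = x²/(0.368 − x) = 1.67 × 10^-11
Neglecting x in the denominator: x = √(1.67 × 10^-11 × 0.368) = 2.48 × 10^-6 M
Check: 0.00067% ionized — well under 5%, approximation valid.
pH = −log[H+] = −log(2.48 × 10^-6) = 5.61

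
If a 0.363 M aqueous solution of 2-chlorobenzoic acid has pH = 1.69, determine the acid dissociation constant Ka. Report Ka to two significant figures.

Ka = 1.2 × 10^-3

[H+] = 10^(-1.69) = 2.04 × 10^-2 M
At equilibrium [HA] = 0.363 − 2.04 × 10^-2 = 3.43 × 10^-1 M
Ka = [H+][A-]/[HA] = (2.04 × 10^-2)² / 3.43 × 10^-1 = 1.2 × 10^-3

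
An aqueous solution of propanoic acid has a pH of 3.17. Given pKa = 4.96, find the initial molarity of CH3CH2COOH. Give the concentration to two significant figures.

C₀ = 4.2 × 10^-2 M

[H+] = 10^(-3.17) = 6.76 × 10^-4 M = x
Ka = 10^(−4.96) = 1.10 × 10^-5
Ka = x²/(C₀ − x) ⇒ C₀ = x + x²/Ka
C₀ = 6.76 × 10^-4 + (6.76 × 10^-4)²/(1.10 × 10^-5) = 4.22 × 10^-2 M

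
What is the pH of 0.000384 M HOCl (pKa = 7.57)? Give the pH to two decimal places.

HOCl ⇌ OCl- + H+
Ka = 10^(−7.57) = 2.69 × 10^-8
From the ICE table, Ka = x²/(0.000384 − x) = 2.69 × 10^-8.
Assume x ≪ 0.000384: x ≈ √(2.69 × 10^-8 × 0.000384) = 3.21 × 10^-6 M
pH = −log[H+] = −log(3.21 × 10^-6) = 5.49

pH = 5.49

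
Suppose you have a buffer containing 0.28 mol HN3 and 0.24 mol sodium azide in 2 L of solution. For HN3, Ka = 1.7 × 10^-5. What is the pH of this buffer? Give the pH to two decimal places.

pH = 4.70

pKa = −log(1.7 × 10^-5) = 4.770
Using pH = pKa + log([base]/[acid]) with [base]/[acid] = 0.24/0.28:
pH = 4.770 + (-0.067) = 4.70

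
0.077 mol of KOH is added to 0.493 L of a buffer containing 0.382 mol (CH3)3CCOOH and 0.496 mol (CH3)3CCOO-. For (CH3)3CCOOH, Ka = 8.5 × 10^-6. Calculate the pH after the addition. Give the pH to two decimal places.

pH = 5.34

After neutralization: n((CH3)3CCOOH) = 0.305 mol, n((CH3)3CCOO-) = 0.573 mol.
pKa = −log(8.5 × 10^-6) = 5.071
pH = pKa + log([A⁻]/[HA]) = 5.071 + log(0.573/0.305) = 5.071 +0.274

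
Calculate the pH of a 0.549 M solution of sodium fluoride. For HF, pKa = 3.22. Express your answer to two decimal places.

pH = 8.48

F- is the conjugate base of the weak acid HF.
Ka = 10^(−3.22) = 6.03 × 10^-4
Kb = Kw/Ka = 1.0×10^-14 / 6.03 × 10^-4 = 1.66 × 10^-11
From the ICE table, Kb = [OH-]²/(0.549 − [OH-]) = 1.66 × 10^-11.
Since Kb ≪ C₀, [OH-] ≈ √(Kb·C₀) = 3.02 × 10^-6 M.
Check: 0.00055% ionized — well under 5%, approximation valid.
pOH = 5.52, so pH = 14.00 − pOH = 8.48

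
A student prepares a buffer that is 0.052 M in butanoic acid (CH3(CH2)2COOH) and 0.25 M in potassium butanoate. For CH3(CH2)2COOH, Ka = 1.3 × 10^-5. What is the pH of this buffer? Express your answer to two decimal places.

pH = 5.57

pKa = −log(1.3 × 10^-5) = 4.886
Henderson–Hasselbalch: pH = pKa + log([CH3(CH2)2COO-]/[CH3(CH2)2COOH]) = 4.886 + log(0.25/0.052)
pH = 4.886 + (+0.682) = 5.57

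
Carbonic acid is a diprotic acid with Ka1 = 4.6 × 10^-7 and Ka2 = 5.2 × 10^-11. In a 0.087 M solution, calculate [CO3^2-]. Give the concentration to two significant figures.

5.2 × 10^-11 M

First ionization gives [H+] ≈ [HCO3-] = 2.00 × 10^-4 M.
Second step: Ka2 = [H+][CO3^2-]/[HCO3-] ≈ [CO3^2-] (since [H+] ≈ [HCO3-]).
So [CO3^2-] ≈ Ka2.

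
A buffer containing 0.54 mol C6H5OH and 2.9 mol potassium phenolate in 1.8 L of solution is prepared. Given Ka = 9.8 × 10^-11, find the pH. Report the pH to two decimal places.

pH = 10.74

pKa = −log(9.8 × 10^-11) = 10.009
Using pH = pKa + log([base]/[acid]) with [base]/[acid] = 2.9/0.54:
pH = 10.009 + (+0.730) = 10.74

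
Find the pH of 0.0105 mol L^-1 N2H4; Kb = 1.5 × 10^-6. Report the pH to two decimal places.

pH = 10.10

N2H4 + H2O ⇌ N2H5+ + OH-
From the ICE table, Kb = [OH-]²/(0.0105 − [OH-]) = 1.5 × 10^-6.
Neglecting [OH-] in the denominator: [OH-] = √(1.5 × 10^-6 × 0.0105) = 1.25 × 10^-4 M
([OH-]/C₀ = 1.2% < 5%, so the approximation holds.)
pOH = −log(1.25 × 10^-4) = 3.90; pH = 14.00 − 3.90 = 10.10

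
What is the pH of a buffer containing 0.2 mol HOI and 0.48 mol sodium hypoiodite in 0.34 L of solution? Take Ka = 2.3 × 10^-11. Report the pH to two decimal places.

pH = 11.02

pKa = −log(2.3 × 10^-11) = 10.638
pH = pKa + log([A⁻]/[HA]) = 10.638 + log(0.48/0.2)
pH = 10.638 + (+0.380) = 11.02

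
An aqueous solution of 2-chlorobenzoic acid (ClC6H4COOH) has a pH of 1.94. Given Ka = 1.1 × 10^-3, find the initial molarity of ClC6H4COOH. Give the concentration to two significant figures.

C₀ = 1.3 × 10^-1 M

[H+] = 10^(-1.94) = 1.15 × 10^-2 M = x
Ka = x²/(C₀ − x) ⇒ C₀ = x + x²/Ka
C₀ = 1.15 × 10^-2 + (1.15 × 10^-2)²/(1.1 × 10^-3) = 1.32 × 10^-1 M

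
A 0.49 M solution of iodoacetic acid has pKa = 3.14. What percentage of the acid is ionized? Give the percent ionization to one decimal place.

3.8%

ICH2COOH ⇌ ICH2COO- + H+; let x = [H+] at equilibrium.
Ka = 10^(−3.14) = 7.24 × 10^-4
x ≈ √(Ka·C₀) = √(7.24 × 10^-4 × 0.49) = 1.88 × 10^-2 M
% ionization = x/C₀ × 100% = 1.88 × 10^-2/0.49 × 100% = 3.8%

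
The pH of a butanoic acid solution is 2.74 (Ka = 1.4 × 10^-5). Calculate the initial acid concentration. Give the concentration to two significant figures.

C₀ = 2.4 × 10^-1 M

[H+] = 10^(-2.74) = 1.82 × 10^-3 M = x
Ka = x²/(C₀ − x) ⇒ C₀ = x + x²/Ka
C₀ = 1.82 × 10^-3 + (1.82 × 10^-3)²/(1.4 × 10^-5) = 2.38 × 10^-1 M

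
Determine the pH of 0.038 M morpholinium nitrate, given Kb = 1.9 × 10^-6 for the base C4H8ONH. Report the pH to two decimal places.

C4H8ONH2+ is the conjugate acid of the weak base C4H8ONH.
Ka = Kw/Kb = 1.0×10^-14 / 1.9 × 10^-6 = 5.26 × 10^-9
Ka = x²/(0.038 − x) = 5.26 × 10^-9
Since Ka ≪ C₀, x ≈ √(Ka·C₀) = 1.41 × 10^-5 M.
pH = −log(1.41 × 10^-5) = 4.85

pH = 4.85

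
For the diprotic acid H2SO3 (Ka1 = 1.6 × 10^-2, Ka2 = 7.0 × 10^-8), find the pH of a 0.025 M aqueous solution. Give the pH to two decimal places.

Since Ka1 ≫ Ka2, the first ionization dominates [H+].
Ka1 = x²/(0.025 − x) = 1.6 × 10^-2
Solving the quadratic: x = (−Ka1 + √(Ka1² + 4·Ka1·C₀))/2 = 1.35 × 10^-2 M
pH = −log(1.35 × 10^-2) = 1.87

pH = 1.87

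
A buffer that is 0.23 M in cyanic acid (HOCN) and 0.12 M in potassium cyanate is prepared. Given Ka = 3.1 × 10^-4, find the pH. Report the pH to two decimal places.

pKa = −log(3.1 × 10^-4) = 3.509
Henderson–Hasselbalch: pH = pKa + log([OCN-]/[HOCN]) = 3.509 + log(0.12/0.23)
pH = 3.509 + (-0.283) = 3.23

pH = 3.23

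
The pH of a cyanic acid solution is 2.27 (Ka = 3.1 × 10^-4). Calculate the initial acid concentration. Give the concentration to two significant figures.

[H+] = 10^(-2.27) = 5.37 × 10^-3 M = x
Ka = x²/(C₀ − x) ⇒ C₀ = x + x²/Ka
C₀ = 5.37 × 10^-3 + (5.37 × 10^-3)²/(3.1 × 10^-4) = 9.84 × 10^-2 M

C₀ = 9.8 × 10^-2 M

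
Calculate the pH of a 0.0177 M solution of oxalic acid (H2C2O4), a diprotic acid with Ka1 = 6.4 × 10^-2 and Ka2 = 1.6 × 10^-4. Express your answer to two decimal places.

Ka1 ≫ Ka2, so treat the first dissociation as the only significant source of H+.
Ka1 = x²/(0.0177 − x) = 6.4 × 10^-2
Solving the quadratic: x = (−Ka1 + √(Ka1² + 4·Ka1·C₀))/2 = 1.44 × 10^-2 M
pH = −log(1.44 × 10^-2) = 1.84

pH = 1.84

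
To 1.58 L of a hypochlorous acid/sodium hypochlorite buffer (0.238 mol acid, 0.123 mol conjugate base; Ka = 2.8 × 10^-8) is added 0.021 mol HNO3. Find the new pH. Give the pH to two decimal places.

pH = 7.15

Added H+ converts OCl- to HOCl: HOCl → 0.259 mol, OCl- → 0.102 mol.
pKa = −log(2.8 × 10^-8) = 7.553
pH = pKa + log([A⁻]/[HA]) = 7.553 + log(0.102/0.259) = 7.553 -0.405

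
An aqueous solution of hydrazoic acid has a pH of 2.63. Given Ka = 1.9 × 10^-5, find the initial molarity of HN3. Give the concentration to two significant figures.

C₀ = 2.9 × 10^-1 M

[H+] = 10^(-2.63) = 2.34 × 10^-3 M = x
Ka = x²/(C₀ − x) ⇒ C₀ = x + x²/Ka
C₀ = 2.34 × 10^-3 + (2.34 × 10^-3)²/(1.9 × 10^-5) = 2.91 × 10^-1 M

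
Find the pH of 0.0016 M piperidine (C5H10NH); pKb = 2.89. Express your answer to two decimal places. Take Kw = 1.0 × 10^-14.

pH = 10.97

C5H10NH + H2O ⇌ C5H10NH2+ + OH-
Kb = 10^(−2.89) = 1.29 × 10^-3
Let x = [OH-] at equilibrium. Kb = x²/(0.0016 − x).
Here C₀/Kb ≈ 1.24, so the small-x approximation fails. Use the quadratic:
x = [−0.00129 + √(0.00129² + 8.26e-06)]/2 = 9.30 × 10^-4 M
pOH = −log(9.30 × 10^-4) = 3.03; pH = 14.00 − 3.03 = 10.97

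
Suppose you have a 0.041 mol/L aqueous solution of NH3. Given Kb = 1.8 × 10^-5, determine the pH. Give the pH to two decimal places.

pH = 10.93

NH3 + H2O ⇌ NH4+ + OH-
From the ICE table, Kb = x²/(0.041 − x) = 1.8 × 10^-5.
Assume x ≪ 0.041: x ≈ √(1.8 × 10^-5 × 0.041) = 8.59 × 10^-4 M
Check: 2.1% ionized — well under 5%, approximation valid.
pOH = −log(8.59 × 10^-4) = 3.07; pH = 14.00 − 3.07 = 10.93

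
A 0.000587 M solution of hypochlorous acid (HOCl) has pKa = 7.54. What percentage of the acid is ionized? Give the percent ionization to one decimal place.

HOCl ⇌ OCl- + H+; let x = [H+] at equilibrium.
Ka = 10^(−7.54) = 2.88 × 10^-8
x ≈ √(Ka·C₀) = √(2.88 × 10^-8 × 0.000587) = 4.11 × 10^-6 M
Fraction ionized = 4.11 × 10^-6 / 0.000587 = 0.0070 → 0.7%

0.7%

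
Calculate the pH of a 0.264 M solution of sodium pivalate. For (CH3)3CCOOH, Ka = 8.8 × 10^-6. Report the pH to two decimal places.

(CH3)3CCOO- is the conjugate base of the weak acid (CH3)3CCOOH.
Kb = Kw/Ka = 1.0×10^-14 / 8.8 × 10^-6 = 1.14 × 10^-9
Kb = [OH-]²/(0.264 − [OH-]) = 1.14 × 10^-9
Since Kb ≪ C₀, [OH-] ≈ √(Kb·C₀) = 1.73 × 10^-5 M.
pOH = −log(1.73 × 10^-5) = 4.76; pH = 14.00 − 4.76 = 9.24

pH = 9.24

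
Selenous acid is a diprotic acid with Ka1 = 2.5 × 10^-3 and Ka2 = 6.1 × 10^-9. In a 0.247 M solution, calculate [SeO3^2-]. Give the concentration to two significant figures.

6.1 × 10^-9 M

First ionization gives [H+] ≈ [HSeO3-] = 2.36 × 10^-2 M.
Second step: Ka2 = [H+][SeO3^2-]/[HSeO3-] ≈ [SeO3^2-] (since [H+] ≈ [HSeO3-]).
So [SeO3^2-] ≈ Ka2.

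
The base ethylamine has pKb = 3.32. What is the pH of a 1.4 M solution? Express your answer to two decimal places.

pH = 12.41

C2H5NH2 + H2O ⇌ C2H5NH3+ + OH-
Kb = 10^(−3.32) = 4.79 × 10^-4
Kb = [OH-]²/(1.4 − [OH-]) = 4.79 × 10^-4
Since Kb ≪ C₀, [OH-] ≈ √(Kb·C₀) = 2.59 × 10^-2 M.
pOH = −log(2.59 × 10^-2) = 1.59; pH = 14.00 − 1.59 = 12.41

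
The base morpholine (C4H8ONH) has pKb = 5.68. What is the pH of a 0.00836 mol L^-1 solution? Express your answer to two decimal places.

C4H8ONH + H2O ⇌ C4H8ONH2+ + OH-
Kb = 10^(−5.68) = 2.09 × 10^-6
Let x = [OH-] at equilibrium. Kb = x²/(0.00836 − x).
Since Kb ≪ C₀, x ≈ √(Kb·C₀) = 1.32 × 10^-4 M.
pOH = 3.88, so pH = 14.00 − pOH = 10.12

pH = 10.12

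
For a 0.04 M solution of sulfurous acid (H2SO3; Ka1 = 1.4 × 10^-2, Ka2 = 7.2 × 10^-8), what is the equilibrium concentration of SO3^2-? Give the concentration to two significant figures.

First ionization gives [H+] ≈ [HSO3-] = 1.77 × 10^-2 M.
Second step: Ka2 = [H+][SO3^2-]/[HSO3-] ≈ [SO3^2-] (since [H+] ≈ [HSO3-]).
So [SO3^2-] ≈ Ka2.

7.2 × 10^-8 M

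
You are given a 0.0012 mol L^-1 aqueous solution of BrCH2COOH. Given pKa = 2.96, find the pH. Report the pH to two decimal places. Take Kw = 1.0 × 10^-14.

BrCH2COOH ⇌ BrCH2COO- + H+
Ka = 10^(−2.96) = 1.10 × 10^-3
From the ICE table, Ka = [H+]²/(0.0012 − [H+]) = 1.10 × 10^-3.
[H+] is not negligible relative to C₀; solve [H+]² + 0.0011·[H+] − 1.32e-06 = 0.
[H+] = [−0.0011 + √(0.0011² + 5.28e-06)]/2 = 7.24 × 10^-4 M
pH = −log[H+] = −log(7.24 × 10^-4) = 3.14

pH = 3.14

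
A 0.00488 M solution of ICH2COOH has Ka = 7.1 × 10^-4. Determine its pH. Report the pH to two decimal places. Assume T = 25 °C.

ICH2COOH ⇌ ICH2COO- + H+
From the ICE table, Ka = [H+]²/(0.00488 − [H+]) = 7.1 × 10^-4.
The 5% rule fails; solving [H+]² + Ka·[H+] − Ka·C₀ = 0 exactly:
[H+] = [−0.00071 + √(0.00071² + 1.39e-05)]/2 = 1.54 × 10^-3 M
pH = −log[H+] = −log(1.54 × 10^-3) = 2.81

pH = 2.81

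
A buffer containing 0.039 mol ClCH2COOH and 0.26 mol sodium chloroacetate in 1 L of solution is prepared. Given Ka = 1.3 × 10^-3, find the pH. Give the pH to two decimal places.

pKa = −log(1.3 × 10^-3) = 2.886
Henderson–Hasselbalch: pH = pKa + log([ClCH2COO-]/[ClCH2COOH]) = 2.886 + log(0.26/0.039)
pH = 2.886 + (+0.824) = 3.71

pH = 3.71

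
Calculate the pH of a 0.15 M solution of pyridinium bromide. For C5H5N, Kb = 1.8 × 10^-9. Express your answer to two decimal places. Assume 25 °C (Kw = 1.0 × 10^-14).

pH = 3.04

C5H5NH+ is the conjugate acid of the weak base C5H5N.
Ka = Kw/Kb = 1.0×10^-14 / 1.8 × 10^-9 = 5.56 × 10^-6
Ka = [H+]²/(0.15 − [H+]) = 5.56 × 10^-6
Since Ka ≪ C₀, [H+] ≈ √(Ka·C₀) = 9.13 × 10^-4 M.
([H+]/C₀ = 0.61% < 5%, so the approximation holds.)
pH = −log(9.13 × 10^-4) = 3.04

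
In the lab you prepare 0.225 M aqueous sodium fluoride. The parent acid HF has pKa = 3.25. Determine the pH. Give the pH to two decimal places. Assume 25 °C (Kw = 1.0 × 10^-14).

pH = 8.30

F- is the conjugate base of the weak acid HF.
Ka = 10^(−3.25) = 5.62 × 10^-4
Kb = Kw/Ka = 1.0×10^-14 / 5.62 × 10^-4 = 1.78 × 10^-11
Let x = [OH-] at equilibrium. Kb = x²/(0.225 − x).
Neglecting x in the denominator: x = √(1.78 × 10^-11 × 0.225) = 2.00 × 10^-6 M
pOH = −log(2.00 × 10^-6) = 5.70; pH = 14.00 − 5.70 = 8.30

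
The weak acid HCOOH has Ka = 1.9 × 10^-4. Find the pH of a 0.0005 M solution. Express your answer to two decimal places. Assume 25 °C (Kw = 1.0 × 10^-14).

HCOOH ⇌ HCOO- + H+
From the ICE table, Ka = [H+]²/(0.0005 − [H+]) = 1.9 × 10^-4.
Here C₀/Ka ≈ 2.63, so the small-[H+] approximation fails. Use the quadratic:
[H+] = [−0.00019 + √(0.00019² + 3.8e-07)]/2 = 2.28 × 10^-4 M
pH = −log(2.28 × 10^-4) = 3.64

pH = 3.64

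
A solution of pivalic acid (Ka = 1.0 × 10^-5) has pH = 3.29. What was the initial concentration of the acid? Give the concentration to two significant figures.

C₀ = 2.7 × 10^-2 M

[H+] = 10^(-3.29) = 5.13 × 10^-4 M = x
Ka = x²/(C₀ − x) ⇒ C₀ = x + x²/Ka
C₀ = 5.13 × 10^-4 + (5.13 × 10^-4)²/(1.0 × 10^-5) = 2.68 × 10^-2 M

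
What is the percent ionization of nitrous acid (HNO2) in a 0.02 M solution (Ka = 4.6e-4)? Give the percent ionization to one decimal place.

HNO2 ⇌ NO2- + H+; let x = [H+] at equilibrium.
Solve x² + 0.00046x − 9.2e-06 = 0 → x = 2.81 × 10^-3 M
% ionization = x/C₀ × 100% = 2.81 × 10^-3/0.02 × 100% = 14.1%

14.1%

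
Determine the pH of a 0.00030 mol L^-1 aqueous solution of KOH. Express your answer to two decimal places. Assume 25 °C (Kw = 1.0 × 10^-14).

pH = 10.48

KOH is a strong base; [OH-] = 0.0003 M.
pOH = -log(0.0003) = 3.52
pH = 14.00 - 3.52 = 10.48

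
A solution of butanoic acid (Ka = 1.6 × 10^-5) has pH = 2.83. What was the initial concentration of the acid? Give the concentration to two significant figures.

C₀ = 1.4 × 10^-1 M

[H+] = 10^(-2.83) = 1.48 × 10^-3 M = x
Ka = x²/(C₀ − x) ⇒ C₀ = x + x²/Ka
C₀ = 1.48 × 10^-3 + (1.48 × 10^-3)²/(1.6 × 10^-5) = 1.38 × 10^-1 M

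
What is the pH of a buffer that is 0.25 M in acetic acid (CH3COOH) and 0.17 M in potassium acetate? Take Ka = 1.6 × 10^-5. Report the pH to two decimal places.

pH = 4.63

pKa = −log(1.6 × 10^-5) = 4.796
Using pH = pKa + log([base]/[acid]) with [base]/[acid] = 0.17/0.25:
pH = 4.796 + (-0.167) = 4.63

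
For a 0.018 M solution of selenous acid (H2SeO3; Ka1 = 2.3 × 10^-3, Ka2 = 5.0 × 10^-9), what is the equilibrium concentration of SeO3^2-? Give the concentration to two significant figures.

5.0 × 10^-9 M

First ionization gives [H+] ≈ [HSeO3-] = 5.39 × 10^-3 M.
Second step: Ka2 = [H+][SeO3^2-]/[HSeO3-] ≈ [SeO3^2-] (since [H+] ≈ [HSeO3-]).
So [SeO3^2-] ≈ Ka2.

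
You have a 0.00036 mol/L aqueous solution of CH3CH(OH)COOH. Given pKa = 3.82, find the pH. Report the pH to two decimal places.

pH = 3.77

CH3CH(OH)COOH ⇌ CH3CH(OH)COO- + H+
Ka = 10^(−3.82) = 1.51 × 10^-4
Ka = x²/(0.00036 − x) = 1.51 × 10^-4
Here C₀/Ka ≈ 2.38, so the small-x approximation fails. Use the quadratic:
x = [−0.000151 + √(0.000151² + 2.17e-07)]/2 = 1.70 × 10^-4 M
pH = −log[H+] = −log(1.70 × 10^-4) = 3.77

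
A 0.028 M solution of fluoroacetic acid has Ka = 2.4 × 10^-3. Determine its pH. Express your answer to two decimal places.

pH = 2.15

FCH2COOH ⇌ FCH2COO- + H+
Ka = x²/(0.028 − x) = 2.4 × 10^-3
The 5% rule fails; solving x² + Ka·x − Ka·C₀ = 0 exactly:
x = [−0.0024 + √(0.0024² + 0.000269)]/2 = 7.08 × 10^-3 M
pH = −log(7.08 × 10^-3) = 2.15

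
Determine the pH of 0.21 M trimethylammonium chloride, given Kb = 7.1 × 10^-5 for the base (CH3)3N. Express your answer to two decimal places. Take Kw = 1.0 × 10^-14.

pH = 5.26

(CH3)3NH+ is the conjugate acid of the weak base (CH3)3N.
Ka = Kw/Kb = 1.0×10^-14 / 7.1 × 10^-5 = 1.41 × 10^-10
Let x = [H+] at equilibrium. Ka = x²/(0.21 − x).
Assume x ≪ 0.21: x ≈ √(1.41 × 10^-10 × 0.21) = 5.44 × 10^-6 M
(x/C₀ = 0.0026% < 5%, so the approximation holds.)
pH = −log[H+] = −log(5.44 × 10^-6) = 5.26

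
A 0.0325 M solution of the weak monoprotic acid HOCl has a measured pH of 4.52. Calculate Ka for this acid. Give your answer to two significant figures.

Ka = 2.8 × 10^-8

[H+] = 10^(-4.52) = 3.02 × 10^-5 M
At equilibrium [HA] = 0.0325 − 3.02 × 10^-5 = 3.25 × 10^-2 M
Ka = [H+][A-]/[HA] = (3.02 × 10^-5)² / 3.25 × 10^-2 = 2.8 × 10^-8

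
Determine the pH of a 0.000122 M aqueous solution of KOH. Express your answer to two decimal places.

KOH is a strong base; [OH-] = 0.000122 M.
pOH = -log(0.000122) = 3.91
pH = 14.00 - 3.91 = 10.09

pH = 10.09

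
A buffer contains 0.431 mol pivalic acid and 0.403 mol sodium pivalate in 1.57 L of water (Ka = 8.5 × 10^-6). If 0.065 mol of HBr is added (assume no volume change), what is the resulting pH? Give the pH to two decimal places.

pH = 4.90

After neutralization: n((CH3)3CCOOH) = 0.496 mol, n((CH3)3CCOO-) = 0.338 mol.
pKa = −log(8.5 × 10^-6) = 5.071
pH = pKa + log([A⁻]/[HA]) = 5.071 + log(0.338/0.496) = 5.071 -0.167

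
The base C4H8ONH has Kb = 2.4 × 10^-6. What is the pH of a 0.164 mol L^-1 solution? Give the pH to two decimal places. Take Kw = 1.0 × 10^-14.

pH = 10.80

C4H8ONH + H2O ⇌ C4H8ONH2+ + OH-
From the ICE table, Kb = [OH-]²/(0.164 − [OH-]) = 2.4 × 10^-6.
Assume [OH-] ≪ 0.164: [OH-] ≈ √(2.4 × 10^-6 × 0.164) = 6.27 × 10^-4 M
Check: 0.38% ionized — well under 5%, approximation valid.
pOH = 3.20, so pH = 14.00 − pOH = 10.80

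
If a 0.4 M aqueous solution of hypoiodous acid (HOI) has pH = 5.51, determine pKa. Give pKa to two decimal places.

pKa = 10.62

[H+] = 10^(-5.51) = 3.09 × 10^-6 M
At equilibrium [HA] = 0.4 − 3.09 × 10^-6 = 4.00 × 10^-1 M
Ka = [H+][A-]/[HA] = (3.09 × 10^-6)² / 4.00 × 10^-1 = 2.39 × 10^-11
pKa = -log(2.39 × 10^-11) = 10.62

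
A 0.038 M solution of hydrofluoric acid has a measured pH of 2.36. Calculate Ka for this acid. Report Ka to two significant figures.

[H+] = 10^(-2.36) = 4.37 × 10^-3 M
At equilibrium [HA] = 0.038 − 4.37 × 10^-3 = 3.36 × 10^-2 M
Ka = [H+][A-]/[HA] = (4.37 × 10^-3)² / 3.36 × 10^-2 = 5.7 × 10^-4

Ka = 5.7 × 10^-4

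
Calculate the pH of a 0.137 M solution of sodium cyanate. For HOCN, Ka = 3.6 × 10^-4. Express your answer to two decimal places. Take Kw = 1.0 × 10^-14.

pH = 8.29

OCN- is the conjugate base of the weak acid HOCN.
Kb = Kw/Ka = 1.0×10^-14 / 3.6 × 10^-4 = 2.78 × 10^-11
Let x = [OH-] at equilibrium. Kb = x²/(0.137 − x).
Assume x ≪ 0.137: x ≈ √(2.78 × 10^-11 × 0.137) = 1.95 × 10^-6 M
pOH = −log(1.95 × 10^-6) = 5.71; pH = 14.00 − 5.71 = 8.29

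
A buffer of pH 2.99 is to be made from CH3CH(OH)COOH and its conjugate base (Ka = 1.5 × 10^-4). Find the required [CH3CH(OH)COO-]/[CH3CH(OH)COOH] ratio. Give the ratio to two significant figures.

pKa = -log(1.5 × 10^-4) = 3.824
pH = pKa + log(r) ⇒ log(r) = 2.99 − 3.824 = -0.834
r = [CH3CH(OH)COO-]/[CH3CH(OH)COOH] = 10^(-0.834) = 0.147

ratio = 0.15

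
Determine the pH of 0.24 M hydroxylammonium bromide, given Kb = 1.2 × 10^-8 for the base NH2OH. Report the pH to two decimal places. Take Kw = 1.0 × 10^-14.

pH = 3.35

NH3OH+ is the conjugate acid of the weak base NH2OH.
Ka = Kw/Kb = 1.0×10^-14 / 1.2 × 10^-8 = 8.33 × 10^-7
Ka = x²/(0.24 − x) = 8.33 × 10^-7
Assume x ≪ 0.24: x ≈ √(8.33 × 10^-7 × 0.24) = 4.47 × 10^-4 M
pH = −log[H+] = −log(4.47 × 10^-4) = 3.35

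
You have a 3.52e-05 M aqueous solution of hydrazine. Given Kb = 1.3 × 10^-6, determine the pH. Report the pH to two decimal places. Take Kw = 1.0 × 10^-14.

N2H4 + H2O ⇌ N2H5+ + OH-
Let x = [OH-] at equilibrium. Kb = x²/(3.52e-05 − x).
The 5% rule fails; solving x² + Kb·x − Kb·C₀ = 0 exactly:
x = [−1.3e-06 + √(1.3e-06² + 1.83e-10)]/2 = 6.15 × 10^-6 M
pOH = −log(6.15 × 10^-6) = 5.21; pH = 14.00 − 5.21 = 8.79

pH = 8.79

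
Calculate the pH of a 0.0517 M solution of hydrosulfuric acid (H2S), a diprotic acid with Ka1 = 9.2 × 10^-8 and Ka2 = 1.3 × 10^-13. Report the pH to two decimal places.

pH = 4.16

Ka1 ≫ Ka2, so treat the first dissociation as the only significant source of H+.
Ka1 = x²/(0.0517 − x) = 9.2 × 10^-8
x ≈ √(9.2 × 10^-8 × 0.0517) = 6.90 × 10^-5 M
pH = −log(6.90 × 10^-5) = 4.16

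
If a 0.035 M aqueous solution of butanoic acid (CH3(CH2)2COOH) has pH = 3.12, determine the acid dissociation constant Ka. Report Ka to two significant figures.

[H+] = 10^(-3.12) = 7.59 × 10^-4 M
At equilibrium [HA] = 0.035 − 7.59 × 10^-4 = 3.42 × 10^-2 M
Ka = [H+][A-]/[HA] = (7.59 × 10^-4)² / 3.42 × 10^-2 = 1.7 × 10^-5

Ka = 1.7 × 10^-5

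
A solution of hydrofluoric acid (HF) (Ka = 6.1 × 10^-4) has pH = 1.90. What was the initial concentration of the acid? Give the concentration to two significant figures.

C₀ = 2.7 × 10^-1 M

[H+] = 10^(-1.90) = 1.26 × 10^-2 M = x
Ka = x²/(C₀ − x) ⇒ C₀ = x + x²/Ka
C₀ = 1.26 × 10^-2 + (1.26 × 10^-2)²/(6.1 × 10^-4) = 2.73 × 10^-1 M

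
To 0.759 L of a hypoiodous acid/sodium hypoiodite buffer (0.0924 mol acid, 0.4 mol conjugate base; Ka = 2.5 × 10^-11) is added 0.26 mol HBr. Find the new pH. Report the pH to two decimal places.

After neutralization: n(HOI) = 0.352 mol, n(OI-) = 0.14 mol.
pKa = −log(2.5 × 10^-11) = 10.602
Henderson–Hasselbalch with mole ratio 0.14/0.352: pH = 10.602 + (-0.400)

pH = 10.20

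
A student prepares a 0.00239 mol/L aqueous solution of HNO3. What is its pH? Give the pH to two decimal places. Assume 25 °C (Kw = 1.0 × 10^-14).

pH = 2.62

HNO3 is a strong acid and dissociates completely, so [H+] = 0.00239 M.
pH = -log(0.00239) = 2.62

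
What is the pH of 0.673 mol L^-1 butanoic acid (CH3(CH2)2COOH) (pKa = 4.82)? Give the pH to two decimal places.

pH = 2.50

CH3(CH2)2COOH ⇌ CH3(CH2)2COO- + H+
Ka = 10^(−4.82) = 1.51 × 10^-5
From the ICE table, Ka = x²/(0.673 − x) = 1.51 × 10^-5.
Neglecting x in the denominator: x = √(1.51 × 10^-5 × 0.673) = 3.19 × 10^-3 M
pH = −log[H+] = −log(3.19 × 10^-3) = 2.50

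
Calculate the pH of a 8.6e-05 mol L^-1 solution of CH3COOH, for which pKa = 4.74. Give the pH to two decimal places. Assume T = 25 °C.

pH = 4.50

CH3COOH ⇌ CH3COO- + H+
Ka = 10^(−4.74) = 1.82 × 10^-5
From the ICE table, Ka = [H+]²/(8.6e-05 − [H+]) = 1.82 × 10^-5.
Here C₀/Ka ≈ 4.73, so the small-[H+] approximation fails. Use the quadratic:
[H+] = (−Ka + √(Ka² + 4·Ka·C₀))/2 = 3.15 × 10^-5 M
pH = −log(3.15 × 10^-5) = 4.50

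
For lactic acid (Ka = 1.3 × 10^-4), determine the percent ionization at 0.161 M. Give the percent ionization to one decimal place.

CH3CH(OH)COOH ⇌ CH3CH(OH)COO- + H+; let x = [H+] at equilibrium.
x ≈ √(Ka·C₀) = √(1.3 × 10^-4 × 0.161) = 4.57 × 10^-3 M
Fraction ionized = 4.57 × 10^-3 / 0.161 = 0.0284 → 2.8%

2.8%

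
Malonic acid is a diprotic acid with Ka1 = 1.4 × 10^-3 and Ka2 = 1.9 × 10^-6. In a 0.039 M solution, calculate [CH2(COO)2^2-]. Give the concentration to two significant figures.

1.9 × 10^-6 M

First ionization gives [H+] ≈ [CH2(COOH)COO-] = 6.72 × 10^-3 M.
Second step: Ka2 = [H+][CH2(COO)2^2-]/[CH2(COOH)COO-] ≈ [CH2(COO)2^2-] (since [H+] ≈ [CH2(COOH)COO-]).
So [CH2(COO)2^2-] ≈ Ka2.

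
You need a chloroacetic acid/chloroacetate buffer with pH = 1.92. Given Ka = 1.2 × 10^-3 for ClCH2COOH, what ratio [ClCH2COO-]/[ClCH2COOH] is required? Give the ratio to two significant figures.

ratio = 0.10

pKa = -log(1.2 × 10^-3) = 2.921
pH = pKa + log(r) ⇒ log(r) = 1.92 − 2.921 = -1.001
r = [ClCH2COO-]/[ClCH2COOH] = 10^(-1.001) = 0.0998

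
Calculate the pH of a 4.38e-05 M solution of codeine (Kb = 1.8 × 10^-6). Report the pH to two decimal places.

pH = 8.90

C18H21NO3 + H2O ⇌ C18H22NO3+ + OH-
Kb = [OH-]²/(4.38e-05 − [OH-]) = 1.8 × 10^-6
[OH-] is not negligible relative to C₀; solve [OH-]² + 1.8e-06·[OH-] − 7.88e-11 = 0.
[OH-] = [−1.8e-06 + √(1.8e-06² + 3.15e-10)]/2 = 8.02 × 10^-6 M
pOH = −log(8.02 × 10^-6) = 5.10; pH = 14.00 − 5.10 = 8.90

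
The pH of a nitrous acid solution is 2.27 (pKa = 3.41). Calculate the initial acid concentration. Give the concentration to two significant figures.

C₀ = 8.0 × 10^-2 M

[H+] = 10^(-2.27) = 5.37 × 10^-3 M = x
Ka = 10^(−3.41) = 3.89 × 10^-4
Ka = x²/(C₀ − x) ⇒ C₀ = x + x²/Ka
C₀ = 5.37 × 10^-3 + (5.37 × 10^-3)²/(3.89 × 10^-4) = 7.95 × 10^-2 M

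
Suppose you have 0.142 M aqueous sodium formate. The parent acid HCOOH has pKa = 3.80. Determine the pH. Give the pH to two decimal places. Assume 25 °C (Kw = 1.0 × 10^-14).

HCOO- is the conjugate base of the weak acid HCOOH.
Ka = 10^(−3.80) = 1.58 × 10^-4
Kb = Kw/Ka = 1.0×10^-14 / 1.58 × 10^-4 = 6.33 × 10^-11
From the ICE table, Kb = x²/(0.142 − x) = 6.33 × 10^-11.
Assume x ≪ 0.142: x ≈ √(6.33 × 10^-11 × 0.142) = 3.00 × 10^-6 M
Check: 0.0021% ionized — well under 5%, approximation valid.
pOH = 5.52, so pH = 14.00 − pOH = 8.48

pH = 8.48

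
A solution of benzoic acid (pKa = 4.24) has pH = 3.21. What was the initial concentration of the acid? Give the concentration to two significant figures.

C₀ = 7.2 × 10^-3 M

[H+] = 10^(-3.21) = 6.17 × 10^-4 M = x
Ka = 10^(−4.24) = 5.75 × 10^-5
Ka = x²/(C₀ − x) ⇒ C₀ = x + x²/Ka
C₀ = 6.17 × 10^-4 + (6.17 × 10^-4)²/(5.75 × 10^-5) = 7.24 × 10^-3 M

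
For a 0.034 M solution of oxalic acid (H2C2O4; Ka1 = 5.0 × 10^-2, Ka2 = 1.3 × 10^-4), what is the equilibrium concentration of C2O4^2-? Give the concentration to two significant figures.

1.3 × 10^-4 M

First ionization gives [H+] ≈ [HC2O4-] = 2.32 × 10^-2 M.
Second step: Ka2 = [H+][C2O4^2-]/[HC2O4-] ≈ [C2O4^2-] (since [H+] ≈ [HC2O4-]).
So [C2O4^2-] ≈ Ka2.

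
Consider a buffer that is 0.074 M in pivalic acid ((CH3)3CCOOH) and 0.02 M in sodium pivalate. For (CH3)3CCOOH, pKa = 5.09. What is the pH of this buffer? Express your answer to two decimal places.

pH = 4.52

pH = pKa + log([A⁻]/[HA]) = 5.09 + log(0.02/0.074)
pH = 5.09 + (-0.568) = 4.52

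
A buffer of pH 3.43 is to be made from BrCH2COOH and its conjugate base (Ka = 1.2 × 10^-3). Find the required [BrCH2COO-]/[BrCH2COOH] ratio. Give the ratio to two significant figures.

ratio = 3.2

pKa = -log(1.2 × 10^-3) = 2.921
pH = pKa + log(r) ⇒ log(r) = 3.43 − 2.921 = +0.509
r = [BrCH2COO-]/[BrCH2COOH] = 10^(+0.509) = 3.23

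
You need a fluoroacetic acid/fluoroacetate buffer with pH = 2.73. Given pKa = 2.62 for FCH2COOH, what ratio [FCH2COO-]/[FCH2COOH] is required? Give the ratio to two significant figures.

ratio = 1.3

pH = pKa + log(r) ⇒ log(r) = 2.73 − 2.62 = +0.11
r = [FCH2COO-]/[FCH2COOH] = 10^(+0.11) = 1.29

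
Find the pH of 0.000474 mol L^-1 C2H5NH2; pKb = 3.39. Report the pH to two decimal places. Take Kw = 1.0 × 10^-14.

C2H5NH2 + H2O ⇌ C2H5NH3+ + OH-
Kb = 10^(−3.39) = 4.07 × 10^-4
Kb = [OH-]²/(0.000474 − [OH-]) = 4.07 × 10^-4
[OH-] is not negligible relative to C₀; solve [OH-]² + 0.000407·[OH-] − 1.93e-07 = 0.
[OH-] = [−0.000407 + √(0.000407² + 7.72e-07)]/2 = 2.81 × 10^-4 M
pOH = −log(2.81 × 10^-4) = 3.55; pH = 14.00 − 3.55 = 10.45

pH = 10.45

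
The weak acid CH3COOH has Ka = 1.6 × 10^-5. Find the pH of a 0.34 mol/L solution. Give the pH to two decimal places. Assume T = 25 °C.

CH3COOH ⇌ CH3COO- + H+
Let x = [H+] at equilibrium. Ka = x²/(0.34 − x).
Assume x ≪ 0.34: x ≈ √(1.6 × 10^-5 × 0.34) = 2.33 × 10^-3 M
(x/C₀ = 0.69% < 5%, so the approximation holds.)
pH = −log[H+] = −log(2.33 × 10^-3) = 2.63

pH = 2.63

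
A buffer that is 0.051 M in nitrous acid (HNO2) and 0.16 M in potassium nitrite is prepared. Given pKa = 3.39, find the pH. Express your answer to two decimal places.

Using pH = pKa + log([base]/[acid]) with [base]/[acid] = 0.16/0.051:
pH = 3.39 + (+0.497) = 3.89

pH = 3.89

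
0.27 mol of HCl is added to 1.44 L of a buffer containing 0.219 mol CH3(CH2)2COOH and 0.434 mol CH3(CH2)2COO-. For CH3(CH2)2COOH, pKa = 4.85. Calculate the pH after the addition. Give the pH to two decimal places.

pH = 4.38

Added H+ converts CH3(CH2)2COO- to CH3(CH2)2COOH: CH3(CH2)2COOH → 0.489 mol, CH3(CH2)2COO- → 0.164 mol.
Henderson–Hasselbalch with mole ratio 0.164/0.489: pH = 4.85 + (-0.474)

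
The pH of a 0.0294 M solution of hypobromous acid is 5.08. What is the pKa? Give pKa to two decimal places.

[H+] = 10^(-5.08) = 8.32 × 10^-6 M
At equilibrium [HA] = 0.0294 − 8.32 × 10^-6 = 2.94 × 10^-2 M
Ka = [H+][A-]/[HA] = (8.32 × 10^-6)² / 2.94 × 10^-2 = 2.35 × 10^-9
pKa = -log(2.35 × 10^-9) = 8.63

pKa = 8.63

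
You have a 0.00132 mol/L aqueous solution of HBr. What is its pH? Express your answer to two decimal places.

pH = 2.88

HBr is a strong acid and dissociates completely, so [H+] = 0.00132 M.
pH = -log(0.00132) = 2.88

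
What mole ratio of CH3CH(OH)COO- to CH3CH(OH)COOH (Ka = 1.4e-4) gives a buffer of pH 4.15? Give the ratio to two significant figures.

ratio = 2.0

pKa = -log(1.4 × 10^-4) = 3.854
pH = pKa + log(r) ⇒ log(r) = 4.15 − 3.854 = +0.296
r = [CH3CH(OH)COO-]/[CH3CH(OH)COOH] = 10^(+0.296) = 1.98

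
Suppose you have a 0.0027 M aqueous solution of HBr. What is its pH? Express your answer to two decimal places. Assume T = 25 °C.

HBr is a strong acid and dissociates completely, so [H+] = 0.0027 M.
pH = -log(0.0027) = 2.57

pH = 2.57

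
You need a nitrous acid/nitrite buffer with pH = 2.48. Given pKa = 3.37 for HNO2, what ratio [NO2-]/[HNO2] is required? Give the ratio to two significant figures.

pH = pKa + log(r) ⇒ log(r) = 2.48 − 3.37 = -0.89
r = [NO2-]/[HNO2] = 10^(-0.89) = 0.129

ratio = 0.13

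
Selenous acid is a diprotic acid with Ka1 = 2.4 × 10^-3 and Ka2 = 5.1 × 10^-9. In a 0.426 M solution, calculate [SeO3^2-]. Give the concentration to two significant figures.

First ionization gives [H+] ≈ [HSeO3-] = 3.08 × 10^-2 M.
Second step: Ka2 = [H+][SeO3^2-]/[HSeO3-] ≈ [SeO3^2-] (since [H+] ≈ [HSeO3-]).
So [SeO3^2-] ≈ Ka2.

5.1 × 10^-9 M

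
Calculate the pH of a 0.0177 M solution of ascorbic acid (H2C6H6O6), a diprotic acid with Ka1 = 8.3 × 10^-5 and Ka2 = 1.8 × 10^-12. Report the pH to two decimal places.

pH = 2.93

Since Ka1 ≫ Ka2, the first ionization dominates [H+].
Ka1 = x²/(0.0177 − x) = 8.3 × 10^-5
Solving the quadratic: x = (−Ka1 + √(Ka1² + 4·Ka1·C₀))/2 = 1.17 × 10^-3 M
pH = −log(1.17 × 10^-3) = 2.93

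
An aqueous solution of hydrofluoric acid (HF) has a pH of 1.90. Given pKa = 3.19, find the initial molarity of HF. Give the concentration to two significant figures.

C₀ = 2.6 × 10^-1 M

[H+] = 10^(-1.90) = 1.26 × 10^-2 M = x
Ka = 10^(−3.19) = 6.46 × 10^-4
Ka = x²/(C₀ − x) ⇒ C₀ = x + x²/Ka
C₀ = 1.26 × 10^-2 + (1.26 × 10^-2)²/(6.46 × 10^-4) = 2.58 × 10^-1 M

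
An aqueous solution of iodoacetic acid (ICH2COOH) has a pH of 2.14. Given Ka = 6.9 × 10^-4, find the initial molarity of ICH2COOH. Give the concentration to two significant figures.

[H+] = 10^(-2.14) = 7.24 × 10^-3 M = x
Ka = x²/(C₀ − x) ⇒ C₀ = x + x²/Ka
C₀ = 7.24 × 10^-3 + (7.24 × 10^-3)²/(6.9 × 10^-4) = 8.32 × 10^-2 M

C₀ = 8.3 × 10^-2 M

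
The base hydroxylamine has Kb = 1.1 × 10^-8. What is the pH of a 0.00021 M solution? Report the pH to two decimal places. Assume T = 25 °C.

NH2OH + H2O ⇌ NH3OH+ + OH-
From the ICE table, Kb = x²/(0.00021 − x) = 1.1 × 10^-8.
Since Kb ≪ C₀, x ≈ √(Kb·C₀) = 1.52 × 10^-6 M.
Check: 0.72% ionized — well under 5%, approximation valid.
pOH = 5.82, so pH = 14.00 − pOH = 8.18

pH = 8.18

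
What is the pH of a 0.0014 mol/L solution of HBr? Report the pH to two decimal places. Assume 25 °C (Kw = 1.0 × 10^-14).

HBr is a strong acid and dissociates completely, so [H+] = 0.0014 M.
pH = -log(0.0014) = 2.85

pH = 2.85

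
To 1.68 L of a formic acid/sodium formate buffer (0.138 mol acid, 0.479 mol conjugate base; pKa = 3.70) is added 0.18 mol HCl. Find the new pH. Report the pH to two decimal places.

After neutralization: n(HCOOH) = 0.318 mol, n(HCOO-) = 0.299 mol.
pH = pKa + log([A⁻]/[HA]) = 3.70 + log(0.299/0.318) = 3.70 -0.027

pH = 3.67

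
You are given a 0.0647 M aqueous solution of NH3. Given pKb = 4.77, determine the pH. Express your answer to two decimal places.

pH = 11.02

NH3 + H2O ⇌ NH4+ + OH-
Kb = 10^(−4.77) = 1.70 × 10^-5
Kb = x²/(0.0647 − x) = 1.70 × 10^-5
Neglecting x in the denominator: x = √(1.70 × 10^-5 × 0.0647) = 1.05 × 10^-3 M
Check: 1.6% ionized — well under 5%, approximation valid.
pOH = 2.98, so pH = 14.00 − pOH = 11.02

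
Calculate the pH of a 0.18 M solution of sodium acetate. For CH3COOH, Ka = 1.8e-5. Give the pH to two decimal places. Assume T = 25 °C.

pH = 9.00

CH3COO- is the conjugate base of the weak acid CH3COOH.
Kb = Kw/Ka = 1.0×10^-14 / 1.8 × 10^-5 = 5.56 × 10^-10
From the ICE table, Kb = [OH-]²/(0.18 − [OH-]) = 5.56 × 10^-10.
Neglecting [OH-] in the denominator: [OH-] = √(5.56 × 10^-10 × 0.18) = 1.00 × 10^-5 M
([OH-]/C₀ = 0.0056% < 5%, so the approximation holds.)
pOH = −log(1.00 × 10^-5) = 5.00; pH = 14.00 − 5.00 = 9.00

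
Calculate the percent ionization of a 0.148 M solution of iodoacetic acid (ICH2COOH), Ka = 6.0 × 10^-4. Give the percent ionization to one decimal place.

6.2%

ICH2COOH ⇌ ICH2COO- + H+; let x = [H+] at equilibrium.
Solve x² + 0.0006x − 8.88e-05 = 0 → x = 9.13 × 10^-3 M
% ionization = x/C₀ × 100% = 9.13 × 10^-3/0.148 × 100% = 6.2%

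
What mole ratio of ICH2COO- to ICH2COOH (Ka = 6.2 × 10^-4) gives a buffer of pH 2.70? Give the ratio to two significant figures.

ratio = 0.31

pKa = -log(6.2 × 10^-4) = 3.208
pH = pKa + log(r) ⇒ log(r) = 2.70 − 3.208 = -0.508
r = [ICH2COO-]/[ICH2COOH] = 10^(-0.508) = 0.31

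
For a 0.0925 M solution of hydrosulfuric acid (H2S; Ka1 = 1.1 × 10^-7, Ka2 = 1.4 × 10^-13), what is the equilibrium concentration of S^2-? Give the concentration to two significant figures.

First ionization gives [H+] ≈ [HS-] = 1.01 × 10^-4 M.
Second step: Ka2 = [H+][S^2-]/[HS-] ≈ [S^2-] (since [H+] ≈ [HS-]).
So [S^2-] ≈ Ka2.

1.4 × 10^-13 M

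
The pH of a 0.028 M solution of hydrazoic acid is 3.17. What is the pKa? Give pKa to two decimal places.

[H+] = 10^(-3.17) = 6.76 × 10^-4 M
At equilibrium [HA] = 0.028 − 6.76 × 10^-4 = 2.73 × 10^-2 M
Ka = [H+][A-]/[HA] = (6.76 × 10^-4)² / 2.73 × 10^-2 = 1.67 × 10^-5
pKa = -log(1.67 × 10^-5) = 4.78

pKa = 4.78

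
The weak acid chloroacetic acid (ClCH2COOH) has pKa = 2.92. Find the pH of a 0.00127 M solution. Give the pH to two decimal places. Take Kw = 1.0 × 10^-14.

ClCH2COOH ⇌ ClCH2COO- + H+
Ka = 10^(−2.92) = 1.20 × 10^-3
From the ICE table, Ka = [H+]²/(0.00127 − [H+]) = 1.20 × 10^-3.
Here C₀/Ka ≈ 1.06, so the small-[H+] approximation fails. Use the quadratic:
[H+] = (−Ka + √(Ka² + 4·Ka·C₀))/2 = 7.73 × 10^-4 M
pH = −log[H+] = −log(7.73 × 10^-4) = 3.11

pH = 3.11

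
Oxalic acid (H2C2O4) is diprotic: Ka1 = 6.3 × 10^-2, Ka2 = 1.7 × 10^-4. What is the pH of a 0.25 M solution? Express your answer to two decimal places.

pH = 1.01

Ka1 ≫ Ka2, so treat the first dissociation as the only significant source of H+.
Ka1 = x²/(0.25 − x) = 6.3 × 10^-2
Solving the quadratic: x = (−Ka1 + √(Ka1² + 4·Ka1·C₀))/2 = 9.79 × 10^-2 M
pH = −log(9.79 × 10^-2) = 1.01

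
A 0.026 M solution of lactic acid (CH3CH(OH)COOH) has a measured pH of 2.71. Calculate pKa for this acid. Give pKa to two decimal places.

[H+] = 10^(-2.71) = 1.95 × 10^-3 M
At equilibrium [HA] = 0.026 − 1.95 × 10^-3 = 2.40 × 10^-2 M
Ka = [H+][A-]/[HA] = (1.95 × 10^-3)² / 2.40 × 10^-2 = 1.58 × 10^-4
pKa = -log(1.58 × 10^-4) = 3.80

pKa = 3.80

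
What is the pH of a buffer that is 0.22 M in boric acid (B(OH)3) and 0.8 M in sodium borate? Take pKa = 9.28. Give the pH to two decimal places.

Henderson–Hasselbalch: pH = pKa + log([B(OH)4-]/[B(OH)3]) = 9.28 + log(0.8/0.22)
pH = 9.28 + (+0.561) = 9.84

pH = 9.84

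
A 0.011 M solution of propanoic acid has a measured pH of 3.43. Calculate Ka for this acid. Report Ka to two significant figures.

Ka = 1.3 × 10^-5

[H+] = 10^(-3.43) = 3.72 × 10^-4 M
At equilibrium [HA] = 0.011 − 3.72 × 10^-4 = 1.06 × 10^-2 M
Ka = [H+][A-]/[HA] = (3.72 × 10^-4)² / 1.06 × 10^-2 = 1.3 × 10^-5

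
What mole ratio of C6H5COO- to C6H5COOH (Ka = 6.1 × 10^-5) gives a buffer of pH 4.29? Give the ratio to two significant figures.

pKa = -log(6.1 × 10^-5) = 4.215
pH = pKa + log(r) ⇒ log(r) = 4.29 − 4.215 = +0.075
r = [C6H5COO-]/[C6H5COOH] = 10^(+0.075) = 1.19

ratio = 1.2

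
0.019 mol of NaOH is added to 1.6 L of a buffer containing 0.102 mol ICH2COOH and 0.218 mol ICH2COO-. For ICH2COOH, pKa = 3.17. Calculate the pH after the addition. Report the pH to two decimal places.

OH- converts ICH2COOH to ICH2COO-: ICH2COOH → 0.083 mol, ICH2COO- → 0.237 mol.
pH = pKa + log(n_ICH2COO-/n_ICH2COOH) = 3.17 + log(0.237/0.083) = 3.17 + (+0.456)

pH = 3.63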